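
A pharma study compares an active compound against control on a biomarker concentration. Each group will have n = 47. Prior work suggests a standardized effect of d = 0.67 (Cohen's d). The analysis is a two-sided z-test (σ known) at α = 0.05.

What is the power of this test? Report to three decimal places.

Power ≈ 0.901

Noncentrality parameter: δ = d·√(n/2) = 0.67 × √(47/2) = 3.2479
Critical value for a two-sided test at α = 0.05: z_{α/2} = 1.960.
Power = Φ(δ − 1.960) + Φ(−δ − 1.960) = Φ(1.288) + Φ(-5.208) = 0.9011 + 0.0000 = 0.9011.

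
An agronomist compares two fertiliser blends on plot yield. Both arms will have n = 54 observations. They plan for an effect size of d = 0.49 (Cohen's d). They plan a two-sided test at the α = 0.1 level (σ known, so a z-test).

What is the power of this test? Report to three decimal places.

Power ≈ 0.816

Noncentrality parameter: δ = d·√(n/2) = 0.49 × √(54/2) = 2.5461
Critical value for a two-sided test at α = 0.1: z_{α/2} = 1.645.
Power = Φ(δ − 1.645) + Φ(−δ − 1.645) = Φ(0.901) + Φ(-4.191) = 0.8163 + 0.0000 = 0.8163.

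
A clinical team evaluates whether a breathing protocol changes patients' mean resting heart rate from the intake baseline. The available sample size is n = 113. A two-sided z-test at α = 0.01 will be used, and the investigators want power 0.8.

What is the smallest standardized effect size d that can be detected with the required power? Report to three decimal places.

Need Φ(δ − 2.576) = 0.8, so δ = 2.576 + 0.842 = 3.417.
(The second rejection-region term Φ(−δ − z_{α/2}) is negligible and dropped.)
δ = d·√n ⇒ d = δ/√n = 3.417/√113 = 0.3215.

d ≈ 0.321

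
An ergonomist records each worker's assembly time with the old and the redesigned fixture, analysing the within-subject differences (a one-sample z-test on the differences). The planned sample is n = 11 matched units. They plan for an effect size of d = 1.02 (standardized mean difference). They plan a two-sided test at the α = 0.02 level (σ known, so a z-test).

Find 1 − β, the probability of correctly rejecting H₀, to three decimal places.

Power ≈ 0.855

Noncentrality parameter: δ = d·√n = 1.02 × √11 = 3.3830
Critical value for a two-sided test at α = 0.02: z_{α/2} = 2.326.
Power = Φ(δ − 2.326) + Φ(−δ − 2.326) = Φ(1.057) + Φ(-5.709) = 0.8547 + 0.0000 = 0.8547.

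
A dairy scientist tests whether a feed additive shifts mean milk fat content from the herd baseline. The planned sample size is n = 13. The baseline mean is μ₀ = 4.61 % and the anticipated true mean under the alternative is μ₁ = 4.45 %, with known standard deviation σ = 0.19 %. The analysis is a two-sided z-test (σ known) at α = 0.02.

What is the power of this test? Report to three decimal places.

Power ≈ 0.761

Standardized effect: d = |μ₁ − μ₀| / σ = |4.45 − 4.61| / 0.19 = 0.8421
Noncentrality parameter: δ = d·√n = 0.8421 × √13 = 3.0363
Two-sided α = 0.02 → critical value z_{0.01} = 2.326.
Power = Φ(δ − 2.326) + Φ(−δ − 2.326) = Φ(0.710) + Φ(-5.363) = 0.7611 + 0.0000 = 0.7611.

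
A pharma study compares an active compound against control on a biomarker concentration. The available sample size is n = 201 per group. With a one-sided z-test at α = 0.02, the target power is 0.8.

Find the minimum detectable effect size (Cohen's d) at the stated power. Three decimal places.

Required noncentrality: δ = z_{0.02} + z_{0.20} = 2.054 + 0.842 = 2.895.
δ = d·√(n/2) ⇒ d = δ/√(n/2) = 2.895/√(201/2) = 0.2888.

d ≈ 0.289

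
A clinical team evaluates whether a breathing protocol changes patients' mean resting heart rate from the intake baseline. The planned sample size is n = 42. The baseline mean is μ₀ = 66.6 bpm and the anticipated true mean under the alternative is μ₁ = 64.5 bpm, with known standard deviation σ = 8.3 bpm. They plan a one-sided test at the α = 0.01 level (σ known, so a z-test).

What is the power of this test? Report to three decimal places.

Power ≈ 0.246

Standardized effect: d = |μ₁ − μ₀| / σ = |64.5 − 66.6| / 8.3 = 0.2530
Noncentrality parameter: λ = d·√n = 0.2530 × √42 = 1.6397
One-sided α = 0.01 → critical value z_{0.01} = 2.326.
Power = P(Z > 2.326 − λ) = Φ(-0.687) = 0.2462.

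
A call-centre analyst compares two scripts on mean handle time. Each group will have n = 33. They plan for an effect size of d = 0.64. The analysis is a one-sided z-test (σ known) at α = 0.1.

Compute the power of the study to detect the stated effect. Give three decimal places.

Noncentrality parameter: δ = d·√(n/2) = 0.64 × √(33/2) = 2.5997
Critical value for a one-sided test at α = 0.1: z_α = 1.282.
Power = P(Z > 1.282 − δ) = Φ(1.318) = 0.9063.

Power ≈ 0.906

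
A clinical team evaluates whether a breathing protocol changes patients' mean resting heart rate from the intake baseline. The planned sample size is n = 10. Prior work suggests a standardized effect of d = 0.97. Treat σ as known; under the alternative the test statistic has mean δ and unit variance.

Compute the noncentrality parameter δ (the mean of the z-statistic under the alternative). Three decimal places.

δ = d·√n = 0.97 × √10 = 3.0674

δ ≈ 3.067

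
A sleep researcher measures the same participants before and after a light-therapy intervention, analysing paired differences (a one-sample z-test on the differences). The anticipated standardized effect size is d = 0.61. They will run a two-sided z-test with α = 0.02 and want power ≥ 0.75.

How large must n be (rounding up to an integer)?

For power 0.75 need Φ(δ − z_{0.01}) = 0.75, so δ = z_{0.01} + z_{0.25} = 2.326 + 0.674 = 3.001.
(Ignoring the negligible lower-tail rejection probability gives the usual closed-form inversion.)
δ = d·√n ⇒ n = (δ/d)² = (3.001 / 0.61)² = 24.20.
Rounding up, n = 25.

n = 25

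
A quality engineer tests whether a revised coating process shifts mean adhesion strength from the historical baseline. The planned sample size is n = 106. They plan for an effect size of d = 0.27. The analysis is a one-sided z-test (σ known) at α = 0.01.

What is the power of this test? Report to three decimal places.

Noncentrality parameter: δ = d·√n = 0.27 × √106 = 2.7798
Critical value for a one-sided test at α = 0.01: z_α = 2.326.
Power = Φ(δ − 2.326) = Φ(0.453) = 0.6749.

Power ≈ 0.675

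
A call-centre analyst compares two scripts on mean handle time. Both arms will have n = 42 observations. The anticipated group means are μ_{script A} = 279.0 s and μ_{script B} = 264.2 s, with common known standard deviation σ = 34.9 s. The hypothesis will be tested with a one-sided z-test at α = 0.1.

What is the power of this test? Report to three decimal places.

Standardized effect: d = |μ_{script A} − μ_{script B}| / σ = |279.0 − 264.2| / 34.9 = 0.4241
Noncentrality parameter: δ = d·√(n/2) = 0.4241 × √(42/2) = 1.9433
Critical value for a one-sided test at α = 0.1: z_α = 1.282.
Power = P(Z > 1.282 − δ) = Φ(0.662) = 0.7459.

Power ≈ 0.746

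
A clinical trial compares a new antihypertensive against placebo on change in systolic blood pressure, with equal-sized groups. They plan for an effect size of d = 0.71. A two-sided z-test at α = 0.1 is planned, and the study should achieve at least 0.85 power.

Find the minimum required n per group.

n = 29 per group

Set Φ(δ − 1.645) = 0.85; then δ − 1.645 = Φ⁻¹(0.85) = 1.036, giving δ = 2.681.
(Ignoring the negligible lower-tail rejection probability gives the usual closed-form inversion.)
δ = d·√(n/2) ⇒ n = 2(δ/d)² = 2 × (2.681 / 0.71)² = 28.52.
Rounding up, n = 29 per group.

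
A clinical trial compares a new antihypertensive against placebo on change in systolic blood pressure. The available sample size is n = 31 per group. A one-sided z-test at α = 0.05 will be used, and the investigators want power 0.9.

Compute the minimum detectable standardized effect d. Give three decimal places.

Need Φ(δ − 1.645) = 0.9, so δ = 1.645 + 1.282 = 2.926.
δ = d·√(n/2) ⇒ d = δ/√(n/2) = 2.926/√(31/2) = 0.7433.

d ≈ 0.743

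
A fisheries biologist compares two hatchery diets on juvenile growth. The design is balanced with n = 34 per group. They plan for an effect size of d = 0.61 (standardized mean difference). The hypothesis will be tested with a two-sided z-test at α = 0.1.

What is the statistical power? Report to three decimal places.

Noncentrality parameter: δ = d·√(n/2) = 0.61 × √(34/2) = 2.5151
Critical value for a two-sided test at α = 0.1: z_{α/2} = 1.645.
Power = Φ(δ − 1.645) + Φ(−δ − 1.645) = Φ(0.870) + Φ(-4.160) = 0.8079 + 0.0000 = 0.8079.

Power ≈ 0.808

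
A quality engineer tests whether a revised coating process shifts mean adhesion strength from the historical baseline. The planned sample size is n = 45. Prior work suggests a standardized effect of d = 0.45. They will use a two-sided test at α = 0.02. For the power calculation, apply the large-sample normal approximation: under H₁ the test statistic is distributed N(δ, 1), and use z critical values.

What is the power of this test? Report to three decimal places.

Power ≈ 0.756

Noncentrality parameter: δ = d·√n = 0.45 × √45 = 3.0187
Two-sided α = 0.02 → critical value z_{0.01} = 2.326.
Power = Φ(δ − 2.326) + Φ(−δ − 2.326) = Φ(0.692) + Φ(-5.345) = 0.7556 + 0.0000 = 0.7556.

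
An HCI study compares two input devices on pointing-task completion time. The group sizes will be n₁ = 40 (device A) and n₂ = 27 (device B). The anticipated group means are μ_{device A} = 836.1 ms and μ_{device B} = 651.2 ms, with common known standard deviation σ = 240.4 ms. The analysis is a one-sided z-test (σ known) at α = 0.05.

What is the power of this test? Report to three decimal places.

Power ≈ 0.926

Standardized effect: d = |μ_{device A} − μ_{device B}| / σ = |836.1 − 651.2| / 240.4 = 0.7691
Noncentrality parameter: δ = d / √(1/n₁ + 1/n₂) = 0.7691 / √(1/40 + 1/27) = 3.0880
One-sided α = 0.05 → critical value z_{0.05} = 1.645.
Power = P(Z > 1.645 − δ) = Φ(1.443) = 0.9255.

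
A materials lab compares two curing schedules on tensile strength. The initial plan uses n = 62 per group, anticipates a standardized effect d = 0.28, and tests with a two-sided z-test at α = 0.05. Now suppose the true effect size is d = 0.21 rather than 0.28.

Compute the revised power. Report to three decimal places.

With d = 0.21: δ = d·√(n/2) = 0.21 × √(62/2) = 1.1692. Critical value z_{0.025} = 1.960.
Revised power = Φ(δ − 1.960) + Φ(−δ − 1.960) = Φ(-0.791) + Φ(-3.129) = 0.2145 + 0.0009 = 0.2154.

Power ≈ 0.215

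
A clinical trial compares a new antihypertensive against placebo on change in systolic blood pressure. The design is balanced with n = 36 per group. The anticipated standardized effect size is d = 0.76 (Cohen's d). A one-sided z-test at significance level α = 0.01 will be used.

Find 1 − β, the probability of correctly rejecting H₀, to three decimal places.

Power ≈ 0.815

Noncentrality parameter: δ = d·√(n/2) = 0.76 × √(36/2) = 3.2244
Critical value for a one-sided test at α = 0.01: z_α = 2.326.
Power = Φ(δ − 2.326) = Φ(0.898) = 0.8154.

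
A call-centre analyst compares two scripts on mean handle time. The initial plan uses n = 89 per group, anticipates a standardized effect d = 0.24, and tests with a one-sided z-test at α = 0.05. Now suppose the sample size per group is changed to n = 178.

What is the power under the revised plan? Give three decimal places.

With n = 178 per group: δ = d·√(n/2) = 0.24 × √(178/2) = 2.2642. Critical value z_{0.05} = 1.645.
Revised power = Φ(δ − 1.645) = Φ(0.619) = 0.7321.

Power ≈ 0.732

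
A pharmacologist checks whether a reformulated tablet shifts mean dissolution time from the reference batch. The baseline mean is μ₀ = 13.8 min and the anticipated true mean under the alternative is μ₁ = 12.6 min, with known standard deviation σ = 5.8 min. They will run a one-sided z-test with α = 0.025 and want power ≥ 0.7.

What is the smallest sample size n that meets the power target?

n = 145

Standardized effect: d = |μ₁ − μ₀| / σ = |12.6 − 13.8| / 5.8 = 0.2069
For power 0.7 need Φ(δ − z_{0.025}) = 0.7, so δ = z_{0.025} + z_{0.30} = 1.960 + 0.524 = 2.484.
δ = d·√n ⇒ n = (δ/d)² = (2.484 / 0.2069)² = 144.19.
Rounding up, n = 145.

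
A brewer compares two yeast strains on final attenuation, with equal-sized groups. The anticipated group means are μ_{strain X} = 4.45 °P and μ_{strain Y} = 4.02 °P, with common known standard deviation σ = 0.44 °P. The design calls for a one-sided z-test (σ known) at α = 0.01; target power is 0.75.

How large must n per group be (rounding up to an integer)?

n = 19 per group

Standardized effect: d = |μ_{strain X} − μ_{strain Y}| / σ = |4.45 − 4.02| / 0.44 = 0.9773
Set Φ(δ − 2.326) = 0.75; then δ − 2.326 = Φ⁻¹(0.75) = 0.674, giving δ = 3.001.
δ = d·√(n/2) ⇒ n = 2(δ/d)² = 2 × (3.001 / 0.9773)² = 18.86.
Rounding up, n = 19 per group.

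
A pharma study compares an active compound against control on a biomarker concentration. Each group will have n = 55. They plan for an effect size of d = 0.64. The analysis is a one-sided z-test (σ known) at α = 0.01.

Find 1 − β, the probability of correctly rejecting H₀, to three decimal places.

Noncentrality parameter: λ = d·√(n/2) = 0.64 × √(55/2) = 3.3562
One-sided α = 0.01 → critical value z_{0.01} = 2.326.
Power = P(Z > 2.326 − λ) = Φ(1.030) = 0.8485.

Power ≈ 0.848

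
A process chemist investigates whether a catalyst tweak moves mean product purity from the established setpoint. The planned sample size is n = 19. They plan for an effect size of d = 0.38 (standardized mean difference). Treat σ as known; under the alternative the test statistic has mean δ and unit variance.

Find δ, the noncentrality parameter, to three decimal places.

δ = d·√n = 0.38 × √19 = 1.6564

δ ≈ 1.656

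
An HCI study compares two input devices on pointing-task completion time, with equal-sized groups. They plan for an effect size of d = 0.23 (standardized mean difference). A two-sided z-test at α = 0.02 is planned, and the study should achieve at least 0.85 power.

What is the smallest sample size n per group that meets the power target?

n = 428 per group

Set Φ(δ − 2.326) = 0.85; then δ − 2.326 = Φ⁻¹(0.85) = 1.036, giving δ = 3.363.
(The Φ(−δ − z_{α/2}) term is vanishingly small for δ > 0 and is dropped in the standard sample-size formula.)
δ = d·√(n/2) ⇒ n = 2(δ/d)² = 2 × (3.363 / 0.23)² = 427.53.
Rounding up, n = 428 per group.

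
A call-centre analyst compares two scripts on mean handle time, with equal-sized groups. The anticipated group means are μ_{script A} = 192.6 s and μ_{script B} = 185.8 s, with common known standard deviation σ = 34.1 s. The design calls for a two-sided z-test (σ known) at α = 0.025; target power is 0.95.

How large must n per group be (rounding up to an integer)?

Standardized effect: d = |μ_{script A} − μ_{script B}| / σ = |192.6 − 185.8| / 34.1 = 0.1994
For power 0.95 need Φ(δ − z_{0.0125}) = 0.95, so δ = z_{0.0125} + z_{0.05} = 2.241 + 1.645 = 3.886.
(The Φ(−δ − z_{α/2}) term is vanishingly small for δ > 0 and is dropped in the standard sample-size formula.)
δ = d·√(n/2) ⇒ n = 2(δ/d)² = 2 × (3.886 / 0.1994)² = 759.60.
Rounding up, n = 760 per group.

n = 760 per group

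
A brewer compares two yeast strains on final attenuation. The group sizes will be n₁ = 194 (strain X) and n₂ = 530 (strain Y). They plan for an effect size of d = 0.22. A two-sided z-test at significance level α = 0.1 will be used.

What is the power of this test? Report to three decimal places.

Power ≈ 0.836

Noncentrality parameter: δ = d / √(1/n₁ + 1/n₂) = 0.22 / √(1/194 + 1/530) = 2.6218
Critical value for a two-sided test at α = 0.1: z_{α/2} = 1.645.
Power = Φ(δ − 1.645) + Φ(−δ − 1.645) = Φ(0.977) + Φ(-4.267) = 0.8357 + 0.0000 = 0.8357.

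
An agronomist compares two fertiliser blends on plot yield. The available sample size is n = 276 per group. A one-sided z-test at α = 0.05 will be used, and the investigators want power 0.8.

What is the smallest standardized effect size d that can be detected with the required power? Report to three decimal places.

d ≈ 0.212

Need Φ(δ − 1.645) = 0.8, so δ = 1.645 + 0.842 = 2.486.
δ = d·√(n/2) ⇒ d = δ/√(n/2) = 2.486/√(276/2) = 0.2117.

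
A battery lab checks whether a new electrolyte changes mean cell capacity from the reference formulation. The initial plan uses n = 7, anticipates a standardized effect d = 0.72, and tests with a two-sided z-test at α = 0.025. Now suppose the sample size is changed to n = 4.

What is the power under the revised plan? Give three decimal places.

With n = 4: δ = d·√n = 0.72 × √4 = 1.4400. Critical value z_{0.0125} = 2.241.
Revised power = Φ(δ − 2.241) + Φ(−δ − 2.241) = Φ(-0.801) + Φ(-3.681) = 0.2114 + 0.0001 = 0.2116.

Power ≈ 0.212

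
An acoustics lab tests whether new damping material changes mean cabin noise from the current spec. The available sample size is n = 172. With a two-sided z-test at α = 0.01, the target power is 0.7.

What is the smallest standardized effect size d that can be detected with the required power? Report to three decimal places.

d ≈ 0.236

Required noncentrality: δ = z_{0.005} + z_{0.30} = 2.576 + 0.524 = 3.100.
(Lower-tail contribution to power is negligible for δ > 0.)
δ = d·√n ⇒ d = δ/√n = 3.100/√172 = 0.2364.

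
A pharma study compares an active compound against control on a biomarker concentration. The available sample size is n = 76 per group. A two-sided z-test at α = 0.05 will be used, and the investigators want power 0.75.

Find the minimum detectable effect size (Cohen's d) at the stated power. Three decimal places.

Required noncentrality: δ = z_{0.025} + z_{0.25} = 1.960 + 0.674 = 2.634.
(Lower-tail contribution to power is negligible for δ > 0.)
δ = d·√(n/2) ⇒ d = δ/√(n/2) = 2.634/√(76/2) = 0.4274.

d ≈ 0.427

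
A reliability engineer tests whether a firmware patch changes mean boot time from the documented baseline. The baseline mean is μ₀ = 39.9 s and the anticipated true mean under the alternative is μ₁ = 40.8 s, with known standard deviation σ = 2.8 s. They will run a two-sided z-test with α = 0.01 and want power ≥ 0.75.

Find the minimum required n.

n = 103

Standardized effect: d = |μ₁ − μ₀| / σ = |40.8 − 39.9| / 2.8 = 0.3214
For power 0.75 need Φ(δ − z_{0.005}) = 0.75, so δ = z_{0.005} + z_{0.25} = 2.576 + 0.674 = 3.250.
(Ignoring the negligible lower-tail rejection probability gives the usual closed-form inversion.)
δ = d·√n ⇒ n = (δ/d)² = (3.250 / 0.3214)² = 102.25.
Rounding up, n = 103.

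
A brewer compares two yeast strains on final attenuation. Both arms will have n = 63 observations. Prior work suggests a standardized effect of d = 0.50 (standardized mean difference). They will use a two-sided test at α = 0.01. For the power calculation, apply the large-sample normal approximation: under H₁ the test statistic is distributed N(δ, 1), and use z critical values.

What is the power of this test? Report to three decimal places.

Power ≈ 0.591

Noncentrality parameter: δ = d·√(n/2) = 0.50 × √(63/2) = 2.8062
Critical value for a two-sided test at α = 0.01: z_{α/2} = 2.576.
Power = Φ(δ − 2.576) + Φ(−δ − 2.576) = Φ(0.230) + Φ(-5.382) = 0.5911 + 0.0000 = 0.5911.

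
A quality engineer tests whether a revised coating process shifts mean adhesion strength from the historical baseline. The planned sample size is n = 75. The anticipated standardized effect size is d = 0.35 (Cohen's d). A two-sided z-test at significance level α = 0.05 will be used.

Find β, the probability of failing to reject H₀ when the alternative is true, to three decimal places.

β ≈ 0.142

Noncentrality parameter: δ = d·√n = 0.35 × √75 = 3.0311
Critical value for a two-sided test at α = 0.05: z_{α/2} = 1.960.
Power = Φ(δ − 1.960) + Φ(−δ − 1.960) = Φ(1.071) + Φ(-4.991) = 0.8579 + 0.0000 = 0.8579.
Type II error: β = 1 − power = 1 − 0.8579 = 0.1421.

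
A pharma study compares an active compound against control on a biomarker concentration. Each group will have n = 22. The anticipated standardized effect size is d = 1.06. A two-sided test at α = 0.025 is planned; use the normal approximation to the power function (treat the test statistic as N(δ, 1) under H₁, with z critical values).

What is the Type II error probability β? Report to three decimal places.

Noncentrality parameter: δ = d·√(n/2) = 1.06 × √(22/2) = 3.5156
Critical value for a two-sided test at α = 0.025: z_{α/2} = 2.241.
Power = Φ(δ − 2.241) + Φ(−δ − 2.241) = Φ(1.274) + Φ(-5.757) = 0.8987 + 0.0000 = 0.8987.
Type II error: β = 1 − power = 1 − 0.8987 = 0.1013.

β ≈ 0.101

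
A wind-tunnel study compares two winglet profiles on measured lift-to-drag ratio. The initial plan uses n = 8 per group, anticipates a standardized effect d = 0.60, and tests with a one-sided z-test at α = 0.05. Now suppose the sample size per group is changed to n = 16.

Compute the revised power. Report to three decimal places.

With n = 16 per group: δ = d·√(n/2) = 0.60 × √(16/2) = 1.6971. Critical value z_{0.05} = 1.645.
Revised power = Φ(δ − 1.645) = Φ(0.052) = 0.5208.

Power ≈ 0.521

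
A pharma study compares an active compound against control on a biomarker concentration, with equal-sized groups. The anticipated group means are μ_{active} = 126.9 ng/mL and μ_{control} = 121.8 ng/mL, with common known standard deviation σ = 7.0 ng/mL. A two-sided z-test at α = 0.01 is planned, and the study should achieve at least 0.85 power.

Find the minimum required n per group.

n = 50 per group

Standardized effect: d = |μ_{active} − μ_{control}| / σ = |126.9 − 121.8| / 7.0 = 0.7286
For power 0.85 need Φ(δ − z_{0.005}) = 0.85, so δ = z_{0.005} + z_{0.15} = 2.576 + 1.036 = 3.612.
(The Φ(−δ − z_{α/2}) term is vanishingly small for δ > 0 and is dropped in the standard sample-size formula.)
δ = d·√(n/2) ⇒ n = 2(δ/d)² = 2 × (3.612 / 0.7286)² = 49.16.
Rounding up, n = 50 per group.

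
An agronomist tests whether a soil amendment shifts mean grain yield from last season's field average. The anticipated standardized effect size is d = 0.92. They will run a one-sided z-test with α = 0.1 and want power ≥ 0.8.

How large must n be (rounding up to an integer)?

n = 6

For power 0.8 need Φ(δ − z_{0.1}) = 0.8, so δ = z_{0.1} + z_{0.20} = 1.282 + 0.842 = 2.123.
δ = d·√n ⇒ n = (δ/d)² = (2.123 / 0.92)² = 5.33.
Rounding up, n = 6.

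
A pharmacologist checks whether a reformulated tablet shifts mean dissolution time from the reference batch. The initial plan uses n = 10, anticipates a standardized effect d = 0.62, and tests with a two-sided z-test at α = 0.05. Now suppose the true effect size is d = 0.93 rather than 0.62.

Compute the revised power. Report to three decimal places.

With d = 0.93: δ = d·√n = 0.93 × √10 = 2.9409. Critical value z_{0.025} = 1.960.
Revised power = Φ(δ − 1.960) + Φ(−δ − 1.960) = Φ(0.981) + Φ(-4.901) = 0.8367 + 0.0000 = 0.8367.

Power ≈ 0.837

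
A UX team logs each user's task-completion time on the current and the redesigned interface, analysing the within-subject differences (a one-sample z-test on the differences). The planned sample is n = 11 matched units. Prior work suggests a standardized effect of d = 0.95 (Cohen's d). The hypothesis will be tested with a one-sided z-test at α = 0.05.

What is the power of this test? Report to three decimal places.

Power ≈ 0.934

Noncentrality parameter: δ = d·√n = 0.95 × √11 = 3.1508
Critical value for a one-sided test at α = 0.05: z_α = 1.645.
Power = Φ(δ − 1.645) = Φ(1.506) = 0.9340.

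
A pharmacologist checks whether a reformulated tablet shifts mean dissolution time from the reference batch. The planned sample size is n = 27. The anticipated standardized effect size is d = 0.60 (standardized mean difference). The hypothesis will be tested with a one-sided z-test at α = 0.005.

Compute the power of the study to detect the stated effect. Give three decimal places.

Noncentrality parameter: λ = d·√n = 0.60 × √27 = 3.1177
One-sided α = 0.005 → critical value z_{0.005} = 2.576.
Power = Φ(λ − 2.576) = Φ(0.542) = 0.7060.

Power ≈ 0.706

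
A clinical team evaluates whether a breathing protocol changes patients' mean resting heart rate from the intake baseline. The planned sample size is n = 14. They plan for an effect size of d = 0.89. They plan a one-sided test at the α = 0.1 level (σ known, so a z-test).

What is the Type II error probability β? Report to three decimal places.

Noncentrality parameter: δ = d·√n = 0.89 × √14 = 3.3301
Critical value for a one-sided test at α = 0.1: z_α = 1.282.
Power = Φ(δ − 1.282) = Φ(2.049) = 0.9797.
Type II error: β = 1 − power = 1 − 0.9797 = 0.0203.

β ≈ 0.020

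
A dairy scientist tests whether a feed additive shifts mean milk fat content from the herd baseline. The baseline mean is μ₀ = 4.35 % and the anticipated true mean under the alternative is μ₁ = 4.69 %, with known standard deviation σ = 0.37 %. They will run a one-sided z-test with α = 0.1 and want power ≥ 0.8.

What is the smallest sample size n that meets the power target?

Standardized effect: d = |μ₁ − μ₀| / σ = |4.69 − 4.35| / 0.37 = 0.9189
Set Φ(δ − 1.282) = 0.8; then δ − 1.282 = Φ⁻¹(0.8) = 0.842, giving δ = 2.123.
δ = d·√n ⇒ n = (δ/d)² = (2.123 / 0.9189)² = 5.34.
Round up to the next whole unit.

n = 6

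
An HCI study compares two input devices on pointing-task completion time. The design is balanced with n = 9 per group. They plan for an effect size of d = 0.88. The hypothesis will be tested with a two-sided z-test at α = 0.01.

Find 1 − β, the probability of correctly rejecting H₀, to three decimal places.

Noncentrality parameter: δ = d·√(n/2) = 0.88 × √(9/2) = 1.8668
Two-sided α = 0.01 → critical value z_{0.005} = 2.576.
Power = Φ(δ − 2.576) + Φ(−δ − 2.576) = Φ(-0.709) + Φ(-4.443) = 0.2391 + 0.0000 = 0.2391.

Power ≈ 0.239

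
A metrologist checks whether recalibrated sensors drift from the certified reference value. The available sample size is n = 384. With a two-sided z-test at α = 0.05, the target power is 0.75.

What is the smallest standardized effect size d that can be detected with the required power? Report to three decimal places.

d ≈ 0.134

Need Φ(δ − 1.960) = 0.75, so δ = 1.960 + 0.674 = 2.634.
(The second rejection-region term Φ(−δ − z_{α/2}) is negligible and dropped.)
δ = d·√n ⇒ d = δ/√n = 2.634/√384 = 0.1344.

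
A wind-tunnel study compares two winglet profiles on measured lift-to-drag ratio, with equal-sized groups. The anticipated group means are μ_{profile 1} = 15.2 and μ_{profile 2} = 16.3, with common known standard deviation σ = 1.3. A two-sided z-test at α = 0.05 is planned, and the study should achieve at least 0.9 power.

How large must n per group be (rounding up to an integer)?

n = 30 per group

Standardized effect: d = |μ_{profile 1} − μ_{profile 2}| / σ = |15.2 − 16.3| / 1.3 = 0.8462
Set Φ(δ − 1.960) = 0.9; then δ − 1.960 = Φ⁻¹(0.9) = 1.282, giving δ = 3.242.
(Ignoring the negligible lower-tail rejection probability gives the usual closed-form inversion.)
δ = d·√(n/2) ⇒ n = 2(δ/d)² = 2 × (3.242 / 0.8462)² = 29.35.
Round up to the next whole unit.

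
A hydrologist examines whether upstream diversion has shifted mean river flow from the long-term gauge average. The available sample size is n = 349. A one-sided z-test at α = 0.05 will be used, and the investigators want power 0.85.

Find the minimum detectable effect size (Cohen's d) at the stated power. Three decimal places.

Need Φ(δ − 1.645) = 0.85, so δ = 1.645 + 1.036 = 2.681.
δ = d·√n ⇒ d = δ/√n = 2.681/√349 = 0.1435.

d ≈ 0.144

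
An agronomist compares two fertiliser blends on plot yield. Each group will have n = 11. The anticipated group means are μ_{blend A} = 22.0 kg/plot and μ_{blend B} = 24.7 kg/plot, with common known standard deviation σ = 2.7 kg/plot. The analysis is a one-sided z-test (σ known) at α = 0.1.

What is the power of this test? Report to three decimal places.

Power ≈ 0.856

Standardized effect: d = |μ_{blend A} − μ_{blend B}| / σ = |22.0 − 24.7| / 2.7 = 1.0000
Noncentrality parameter: δ = d·√(n/2) = 1.0000 × √(11/2) = 2.3452
Critical value for a one-sided test at α = 0.1: z_α = 1.282.
Power = Φ(δ − 1.282) = Φ(1.064) = 0.8563.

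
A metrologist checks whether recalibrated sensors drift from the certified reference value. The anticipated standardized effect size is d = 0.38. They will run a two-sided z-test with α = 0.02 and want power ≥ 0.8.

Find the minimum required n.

For power 0.8 need Φ(δ − z_{0.01}) = 0.8, so δ = z_{0.01} + z_{0.20} = 2.326 + 0.842 = 3.168.
(The Φ(−δ − z_{α/2}) term is vanishingly small for δ > 0 and is dropped in the standard sample-size formula.)
δ = d·√n ⇒ n = (δ/d)² = (3.168 / 0.38)² = 69.50.
Round up to the next whole unit.

n = 70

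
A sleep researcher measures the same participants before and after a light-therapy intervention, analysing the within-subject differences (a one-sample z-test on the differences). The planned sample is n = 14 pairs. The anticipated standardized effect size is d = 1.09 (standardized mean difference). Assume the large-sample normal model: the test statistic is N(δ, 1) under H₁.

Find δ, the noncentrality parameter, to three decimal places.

δ ≈ 4.078

δ = d·√n = 1.09 × √14 = 4.0784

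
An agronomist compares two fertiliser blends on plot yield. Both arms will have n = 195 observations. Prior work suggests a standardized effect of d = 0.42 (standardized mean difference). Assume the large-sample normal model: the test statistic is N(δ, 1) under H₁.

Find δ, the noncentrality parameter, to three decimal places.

δ = d·√(n/2) = 0.42 × √(195/2) = 4.1472

δ ≈ 4.147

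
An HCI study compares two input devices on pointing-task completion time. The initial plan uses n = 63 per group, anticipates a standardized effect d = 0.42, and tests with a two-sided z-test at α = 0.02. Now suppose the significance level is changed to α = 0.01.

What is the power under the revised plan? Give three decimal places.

δ = d·√(n/2) = 0.42 × √(63/2) = 2.3572 (unchanged). New critical value: z_{0.005} = 2.576.
Revised power = Φ(δ − 2.576) + Φ(−δ − 2.576) = Φ(-0.219) + Φ(-4.933) = 0.4135 + 0.0000 = 0.4135.

Power ≈ 0.413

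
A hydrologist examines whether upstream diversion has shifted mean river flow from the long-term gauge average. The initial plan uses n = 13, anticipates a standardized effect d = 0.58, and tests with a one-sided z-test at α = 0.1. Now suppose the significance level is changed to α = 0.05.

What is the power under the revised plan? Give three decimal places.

Power ≈ 0.672

δ = d·√n = 0.58 × √13 = 2.0912 (unchanged). New critical value: z_{0.05} = 1.645.
Revised power = Φ(δ − 1.645) = Φ(0.446) = 0.6723.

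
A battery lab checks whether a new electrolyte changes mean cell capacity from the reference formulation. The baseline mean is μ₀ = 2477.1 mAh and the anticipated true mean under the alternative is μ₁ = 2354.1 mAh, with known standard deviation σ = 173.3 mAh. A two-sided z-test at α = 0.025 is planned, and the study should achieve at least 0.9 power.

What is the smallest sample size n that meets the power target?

Standardized effect: d = |μ₁ − μ₀| / σ = |2354.1 − 2477.1| / 173.3 = 0.7098
For power 0.9 need Φ(δ − z_{0.0125}) = 0.9, so δ = z_{0.0125} + z_{0.10} = 2.241 + 1.282 = 3.523.
(For δ > 0 the lower-tail rejection region contributes negligibly to power, so the one-term inversion is standard.)
δ = d·√n ⇒ n = (δ/d)² = (3.523 / 0.7098)² = 24.64.
Rounding up, n = 25.

n = 25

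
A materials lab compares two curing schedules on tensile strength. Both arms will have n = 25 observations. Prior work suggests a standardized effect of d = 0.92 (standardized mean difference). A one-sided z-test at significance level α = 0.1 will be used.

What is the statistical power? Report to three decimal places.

Power ≈ 0.976

Noncentrality parameter: δ = d·√(n/2) = 0.92 × √(25/2) = 3.2527
Critical value for a one-sided test at α = 0.1: z_α = 1.282.
Power = P(Z > 1.282 − δ) = Φ(1.971) = 0.9756.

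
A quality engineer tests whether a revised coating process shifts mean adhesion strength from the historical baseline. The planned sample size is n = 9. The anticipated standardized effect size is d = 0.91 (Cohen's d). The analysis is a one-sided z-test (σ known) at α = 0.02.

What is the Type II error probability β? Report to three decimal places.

Noncentrality parameter: δ = d·√n = 0.91 × √9 = 2.7300
One-sided α = 0.02 → critical value z_{0.02} = 2.054.
Power = Φ(δ − 2.054) = Φ(0.676) = 0.7506.
Type II error: β = 1 − power = 1 − 0.7506 = 0.2494.

β ≈ 0.249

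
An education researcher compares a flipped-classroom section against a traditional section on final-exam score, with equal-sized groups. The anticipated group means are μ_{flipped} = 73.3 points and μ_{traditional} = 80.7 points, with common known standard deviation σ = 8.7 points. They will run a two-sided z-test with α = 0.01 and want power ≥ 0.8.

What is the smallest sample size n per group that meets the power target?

n = 33 per group

Standardized effect: d = |μ_{flipped} − μ_{traditional}| / σ = |73.3 − 80.7| / 8.7 = 0.8506
For power 0.8 need Φ(δ − z_{0.005}) = 0.8, so δ = z_{0.005} + z_{0.20} = 2.576 + 0.842 = 3.417.
(The Φ(−δ − z_{α/2}) term is vanishingly small for δ > 0 and is dropped in the standard sample-size formula.)
δ = d·√(n/2) ⇒ n = 2(δ/d)² = 2 × (3.417 / 0.8506)² = 32.29.
Rounding up, n = 33 per group.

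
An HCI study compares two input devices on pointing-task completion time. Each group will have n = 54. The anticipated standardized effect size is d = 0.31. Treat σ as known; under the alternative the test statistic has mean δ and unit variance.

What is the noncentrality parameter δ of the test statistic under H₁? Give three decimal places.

δ = d·√(n/2) = 0.31 × √(54/2) = 1.6108

δ ≈ 1.611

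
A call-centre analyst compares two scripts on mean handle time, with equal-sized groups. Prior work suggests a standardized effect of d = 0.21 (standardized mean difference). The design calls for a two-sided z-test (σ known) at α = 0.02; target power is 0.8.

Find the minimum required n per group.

n = 456 per group

For power 0.8 need Φ(δ − z_{0.01}) = 0.8, so δ = z_{0.01} + z_{0.20} = 2.326 + 0.842 = 3.168.
(Ignoring the negligible lower-tail rejection probability gives the usual closed-form inversion.)
δ = d·√(n/2) ⇒ n = 2(δ/d)² = 2 × (3.168 / 0.21)² = 455.15.
Round up to the next whole unit.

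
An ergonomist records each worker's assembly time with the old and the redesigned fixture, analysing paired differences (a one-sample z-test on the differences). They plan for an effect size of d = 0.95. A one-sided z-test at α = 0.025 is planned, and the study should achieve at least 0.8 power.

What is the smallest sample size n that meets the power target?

n = 9

For power 0.8 need Φ(δ − z_{0.025}) = 0.8, so δ = z_{0.025} + z_{0.20} = 1.960 + 0.842 = 2.802.
δ = d·√n ⇒ n = (δ/d)² = (2.802 / 0.95)² = 8.70.
Round up to the next whole unit.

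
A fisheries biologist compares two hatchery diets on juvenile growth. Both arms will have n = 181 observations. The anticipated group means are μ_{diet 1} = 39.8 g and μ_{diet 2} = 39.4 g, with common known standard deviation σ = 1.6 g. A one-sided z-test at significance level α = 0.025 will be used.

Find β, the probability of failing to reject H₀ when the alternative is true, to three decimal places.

β ≈ 0.338

Standardized effect: d = |μ_{diet 1} − μ_{diet 2}| / σ = |39.8 − 39.4| / 1.6 = 0.2500
Noncentrality parameter: δ = d·√(n/2) = 0.2500 × √(181/2) = 2.3783
One-sided α = 0.025 → critical value z_{0.025} = 1.960.
Power = Φ(δ − 1.960) = Φ(0.418) = 0.6621.
Type II error: β = 1 − power = 1 − 0.6621 = 0.3379.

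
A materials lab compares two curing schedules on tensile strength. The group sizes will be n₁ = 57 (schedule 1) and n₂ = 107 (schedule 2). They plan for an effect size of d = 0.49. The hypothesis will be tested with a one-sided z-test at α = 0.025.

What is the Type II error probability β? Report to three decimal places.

Noncentrality parameter: δ = d / √(1/n₁ + 1/n₂) = 0.49 / √(1/57 + 1/107) = 2.9882
One-sided α = 0.025 → critical value z_{0.025} = 1.960.
Power = P(Z > 1.960 − δ) = Φ(1.028) = 0.8481.
Type II error: β = 1 − power = 1 − 0.8481 = 0.1519.

β ≈ 0.152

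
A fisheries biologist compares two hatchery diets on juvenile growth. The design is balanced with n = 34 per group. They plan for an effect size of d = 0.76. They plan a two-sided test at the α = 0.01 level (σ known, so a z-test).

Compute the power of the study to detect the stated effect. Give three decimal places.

Power ≈ 0.711

Noncentrality parameter: δ = d·√(n/2) = 0.76 × √(34/2) = 3.1336
Critical value for a two-sided test at α = 0.01: z_{α/2} = 2.576.
Power = Φ(δ − 2.576) + Φ(−δ − 2.576) = Φ(0.558) + Φ(-5.709) = 0.7115 + 0.0000 = 0.7115.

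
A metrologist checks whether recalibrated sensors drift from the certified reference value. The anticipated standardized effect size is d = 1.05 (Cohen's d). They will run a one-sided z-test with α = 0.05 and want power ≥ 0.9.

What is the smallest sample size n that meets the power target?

For power 0.9 need Φ(δ − z_{0.05}) = 0.9, so δ = z_{0.05} + z_{0.10} = 1.645 + 1.282 = 2.926.
δ = d·√n ⇒ n = (δ/d)² = (2.926 / 1.05)² = 7.77.
Round up to the next whole unit.

n = 8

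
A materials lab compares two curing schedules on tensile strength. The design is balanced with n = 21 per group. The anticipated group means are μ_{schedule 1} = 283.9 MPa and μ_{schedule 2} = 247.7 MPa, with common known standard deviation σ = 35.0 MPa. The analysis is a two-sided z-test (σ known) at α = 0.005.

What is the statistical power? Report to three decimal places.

Power ≈ 0.707

Standardized effect: d = |μ_{schedule 1} − μ_{schedule 2}| / σ = |283.9 − 247.7| / 35.0 = 1.0343
Noncentrality parameter: δ = d·√(n/2) = 1.0343 × √(21/2) = 3.3515
Critical value for a two-sided test at α = 0.005: z_{α/2} = 2.807.
Power = Φ(δ − 2.807) + Φ(−δ − 2.807) = Φ(0.544) + Φ(-6.159) = 0.7069 + 0.0000 = 0.7069.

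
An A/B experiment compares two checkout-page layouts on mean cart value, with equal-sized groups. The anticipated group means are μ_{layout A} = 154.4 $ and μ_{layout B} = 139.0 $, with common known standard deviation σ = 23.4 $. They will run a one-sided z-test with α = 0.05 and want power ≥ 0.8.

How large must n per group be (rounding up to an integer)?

Standardized effect: d = |μ_{layout A} − μ_{layout B}| / σ = |154.4 − 139.0| / 23.4 = 0.6581
Set Φ(δ − 1.645) = 0.8; then δ − 1.645 = Φ⁻¹(0.8) = 0.842, giving δ = 2.486.
δ = d·√(n/2) ⇒ n = 2(δ/d)² = 2 × (2.486 / 0.6581)² = 28.55.
Round up to the next whole unit.

n = 29 per group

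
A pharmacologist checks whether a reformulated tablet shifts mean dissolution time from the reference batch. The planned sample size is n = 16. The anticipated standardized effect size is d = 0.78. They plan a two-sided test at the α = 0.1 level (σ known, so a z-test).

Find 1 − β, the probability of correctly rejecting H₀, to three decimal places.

Power ≈ 0.930

Noncentrality parameter: δ = d·√n = 0.78 × √16 = 3.1200
Critical value for a two-sided test at α = 0.1: z_{α/2} = 1.645.
Power = Φ(δ − 1.645) + Φ(−δ − 1.645) = Φ(1.475) + Φ(-4.765) = 0.9299 + 0.0000 = 0.9299.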